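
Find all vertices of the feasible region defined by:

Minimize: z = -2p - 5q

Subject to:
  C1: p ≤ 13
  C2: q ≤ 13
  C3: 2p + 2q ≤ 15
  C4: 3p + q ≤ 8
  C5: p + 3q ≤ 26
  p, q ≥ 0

(0, 0), (2.667, 0), (0.25, 7.25), (0, 7.5)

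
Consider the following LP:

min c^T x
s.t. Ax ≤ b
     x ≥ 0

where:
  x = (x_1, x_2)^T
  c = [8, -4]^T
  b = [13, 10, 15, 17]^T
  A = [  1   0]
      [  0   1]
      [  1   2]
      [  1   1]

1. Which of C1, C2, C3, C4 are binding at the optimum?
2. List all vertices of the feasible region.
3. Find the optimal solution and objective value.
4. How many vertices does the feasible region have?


1. C3
2. (0, 0), (13, 0), (13, 1), (0, 7.5)
3. x_1 = 0, x_2 = 7.5, z = -30
4. 4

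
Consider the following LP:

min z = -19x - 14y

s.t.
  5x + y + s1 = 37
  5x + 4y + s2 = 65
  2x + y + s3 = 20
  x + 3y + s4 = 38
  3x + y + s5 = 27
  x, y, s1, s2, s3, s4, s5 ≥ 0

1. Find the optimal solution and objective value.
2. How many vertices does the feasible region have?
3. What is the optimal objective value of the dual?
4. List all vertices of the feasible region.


1. x = 5, y = 10, z = -235
2. 6
3. -235
4. (0, 0), (7.4, 0), (5.667, 8.667), (5, 10), (3.909, 11.36), (0, 12.67)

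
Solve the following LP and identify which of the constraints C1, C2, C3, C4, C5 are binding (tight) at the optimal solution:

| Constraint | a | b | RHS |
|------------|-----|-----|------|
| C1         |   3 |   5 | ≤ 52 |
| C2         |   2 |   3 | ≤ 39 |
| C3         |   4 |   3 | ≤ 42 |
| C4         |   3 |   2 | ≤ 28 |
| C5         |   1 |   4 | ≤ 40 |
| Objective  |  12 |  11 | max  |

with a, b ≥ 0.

At a = 4, b = 8, compute slack b - a·x for each constraint:
  C1: 52 − 52 = 0  (binding)
  C2: 39 − 32 = 7  (slack)
  C3: 42 − 40 = 2  (slack)
  C4: 28 − 28 = 0  (binding)
  C5: 40 − 36 = 4  (slack)

Optimal: a = 4, b = 8
Binding: C1, C4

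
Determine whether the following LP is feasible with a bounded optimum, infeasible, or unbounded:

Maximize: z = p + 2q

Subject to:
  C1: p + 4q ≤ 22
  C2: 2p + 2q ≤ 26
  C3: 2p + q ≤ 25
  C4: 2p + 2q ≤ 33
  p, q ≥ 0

Feasible with a bounded optimal solution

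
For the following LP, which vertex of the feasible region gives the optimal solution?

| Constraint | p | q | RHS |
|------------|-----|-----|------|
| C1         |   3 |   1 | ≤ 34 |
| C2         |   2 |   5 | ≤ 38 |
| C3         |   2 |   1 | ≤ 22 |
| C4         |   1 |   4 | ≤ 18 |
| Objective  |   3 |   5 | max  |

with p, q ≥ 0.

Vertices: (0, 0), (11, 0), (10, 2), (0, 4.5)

Evaluate the objective at each vertex of the feasible region:
  z(0, 0) = 0
  z(11, 0) = 33
  z(10, 2) = 40  ←
  z(0, 4.5) = 22.5
The maximum is at p = 10, q = 2.

(10, 2)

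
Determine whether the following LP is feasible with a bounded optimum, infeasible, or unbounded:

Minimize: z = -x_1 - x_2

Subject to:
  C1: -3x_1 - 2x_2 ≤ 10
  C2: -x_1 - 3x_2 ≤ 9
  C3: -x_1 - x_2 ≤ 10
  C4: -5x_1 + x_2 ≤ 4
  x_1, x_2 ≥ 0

Unbounded (objective can decrease without bound)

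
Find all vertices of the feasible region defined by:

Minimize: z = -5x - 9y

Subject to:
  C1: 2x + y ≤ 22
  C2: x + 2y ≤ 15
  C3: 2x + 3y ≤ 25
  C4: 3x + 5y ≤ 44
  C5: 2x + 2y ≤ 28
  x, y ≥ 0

(0, 0), (11, 0), (10.25, 1.5), (5, 5), (0, 7.5)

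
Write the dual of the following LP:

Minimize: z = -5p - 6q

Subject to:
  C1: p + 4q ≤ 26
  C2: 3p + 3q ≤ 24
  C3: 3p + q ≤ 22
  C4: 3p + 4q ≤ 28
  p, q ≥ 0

Primal min cᵀx s.t. Ax ≤ b, x ≥ 0  →  Dual max −bᵀy s.t. Aᵀy ≥ −c, y ≥ 0.

Maximize: z = -26y1 - 24y2 - 22y3 - 28y4

Subject to:
  y1 + 3y2 + 3y3 + 3y4 ≥ 5
  4y1 + 3y2 + y3 + 4y4 ≥ 6
  y1, y2, y3, y4 ≥ 0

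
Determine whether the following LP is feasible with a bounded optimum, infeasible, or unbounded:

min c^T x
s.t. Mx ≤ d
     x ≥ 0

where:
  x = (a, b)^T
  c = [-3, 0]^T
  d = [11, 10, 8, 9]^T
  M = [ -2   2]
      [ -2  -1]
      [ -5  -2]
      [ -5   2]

Unbounded (objective can decrease without bound)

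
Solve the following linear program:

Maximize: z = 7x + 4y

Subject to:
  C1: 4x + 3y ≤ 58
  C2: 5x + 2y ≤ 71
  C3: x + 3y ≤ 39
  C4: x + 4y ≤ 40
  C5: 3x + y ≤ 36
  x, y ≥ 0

Evaluate the objective at each vertex of the feasible region:
  z(0, 0) = 0
  z(12, 0) = 84
  z(10, 6) = 94  ←
  z(8.615, 7.846) = 91.69
  z(0, 10) = 40
The maximum is at x = 10, y = 6.

x = 10, y = 6, z = 94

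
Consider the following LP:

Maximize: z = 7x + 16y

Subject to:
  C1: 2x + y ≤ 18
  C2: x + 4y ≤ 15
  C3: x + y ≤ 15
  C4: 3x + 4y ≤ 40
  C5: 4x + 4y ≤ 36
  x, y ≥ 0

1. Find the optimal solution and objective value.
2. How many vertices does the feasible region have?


1. x = 7, y = 2, z = 81
2. 4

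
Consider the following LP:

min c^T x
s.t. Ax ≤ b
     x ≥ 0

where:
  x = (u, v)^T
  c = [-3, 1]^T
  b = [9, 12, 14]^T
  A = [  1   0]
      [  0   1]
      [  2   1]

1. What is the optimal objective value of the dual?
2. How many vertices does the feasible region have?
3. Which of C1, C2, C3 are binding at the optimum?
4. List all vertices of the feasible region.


1. -21
2. 4
3. C3
4. (0, 0), (7, 0), (1, 12), (0, 12)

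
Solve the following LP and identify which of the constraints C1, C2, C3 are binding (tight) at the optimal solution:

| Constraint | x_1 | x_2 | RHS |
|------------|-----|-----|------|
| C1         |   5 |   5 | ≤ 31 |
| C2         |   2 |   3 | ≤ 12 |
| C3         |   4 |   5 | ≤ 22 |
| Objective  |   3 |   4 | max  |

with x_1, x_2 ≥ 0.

At x_1 = 3, x_2 = 2, compute slack b - a·x for each constraint:
  C1: 31 − 25 = 6  (slack)
  C2: 12 − 12 = 0  (binding)
  C3: 22 − 22 = 0  (binding)

Optimal: x_1 = 3, x_2 = 2
Binding: C2, C3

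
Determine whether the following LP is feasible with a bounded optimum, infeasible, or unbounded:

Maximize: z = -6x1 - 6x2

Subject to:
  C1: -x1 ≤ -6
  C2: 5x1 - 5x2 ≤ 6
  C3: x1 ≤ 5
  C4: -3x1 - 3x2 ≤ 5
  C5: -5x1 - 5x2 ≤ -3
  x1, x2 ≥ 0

Infeasible (no feasible solution exists)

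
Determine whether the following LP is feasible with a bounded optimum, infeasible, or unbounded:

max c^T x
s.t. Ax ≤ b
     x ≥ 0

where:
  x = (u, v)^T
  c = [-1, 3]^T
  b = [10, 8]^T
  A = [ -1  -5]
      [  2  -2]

Unbounded (objective can increase without bound)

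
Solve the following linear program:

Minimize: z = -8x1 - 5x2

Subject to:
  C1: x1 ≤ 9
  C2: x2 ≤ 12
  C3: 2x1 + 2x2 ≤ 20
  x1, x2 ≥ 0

Evaluate the objective at each vertex of the feasible region:
  z(0, 0) = 0
  z(9, 0) = -72
  z(9, 1) = -77  ←
  z(0, 10) = -50
The minimum is at x1 = 9, x2 = 1.

x1 = 9, x2 = 1, z = -77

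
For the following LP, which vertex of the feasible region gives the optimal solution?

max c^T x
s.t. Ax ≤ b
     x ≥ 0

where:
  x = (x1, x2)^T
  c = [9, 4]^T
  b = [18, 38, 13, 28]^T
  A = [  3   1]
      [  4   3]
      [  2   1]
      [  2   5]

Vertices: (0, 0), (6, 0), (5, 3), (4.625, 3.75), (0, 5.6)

Evaluate the objective at each vertex of the feasible region:
  z(0, 0) = 0
  z(6, 0) = 54
  z(5, 3) = 57  ←
  z(4.625, 3.75) = 56.62
  z(0, 5.6) = 22.4
The maximum is at x1 = 5, x2 = 3.

(5, 3)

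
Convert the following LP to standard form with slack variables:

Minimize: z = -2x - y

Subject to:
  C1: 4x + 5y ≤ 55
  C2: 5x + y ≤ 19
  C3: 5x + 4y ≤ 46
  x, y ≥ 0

min z = -2x - y

s.t.
  4x + 5y + s1 = 55
  5x + y + s2 = 19
  5x + 4y + s3 = 46
  x, y, s1, s2, s3 ≥ 0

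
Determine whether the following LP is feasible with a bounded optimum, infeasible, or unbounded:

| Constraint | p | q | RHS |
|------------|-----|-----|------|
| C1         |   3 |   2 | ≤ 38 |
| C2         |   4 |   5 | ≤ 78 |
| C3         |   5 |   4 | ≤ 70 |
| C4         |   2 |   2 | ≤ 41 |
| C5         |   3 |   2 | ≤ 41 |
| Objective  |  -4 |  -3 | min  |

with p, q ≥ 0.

Feasible with a bounded optimal solution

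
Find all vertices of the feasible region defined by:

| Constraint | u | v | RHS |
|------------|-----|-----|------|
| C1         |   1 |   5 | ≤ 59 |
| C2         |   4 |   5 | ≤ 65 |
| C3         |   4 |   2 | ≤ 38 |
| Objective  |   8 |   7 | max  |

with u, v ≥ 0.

(0, 0), (9.5, 0), (5, 9), (2, 11.4), (0, 11.8)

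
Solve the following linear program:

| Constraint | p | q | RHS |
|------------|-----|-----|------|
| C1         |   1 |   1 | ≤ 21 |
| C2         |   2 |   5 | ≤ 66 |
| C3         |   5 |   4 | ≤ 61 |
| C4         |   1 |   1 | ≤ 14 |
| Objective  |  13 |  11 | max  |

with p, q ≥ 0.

Evaluate the objective at each vertex of the feasible region:
  z(0, 0) = 0
  z(12.2, 0) = 158.6
  z(5, 9) = 164  ←
  z(1.333, 12.67) = 156.7
  z(0, 13.2) = 145.2
The maximum is at p = 5, q = 9.

p = 5, q = 9, z = 164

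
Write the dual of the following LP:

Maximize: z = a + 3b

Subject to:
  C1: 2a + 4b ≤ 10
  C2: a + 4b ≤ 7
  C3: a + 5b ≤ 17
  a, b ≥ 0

Primal max cᵀx s.t. Ax ≤ b, x ≥ 0  →  Dual min bᵀy s.t. Aᵀy ≥ c, y ≥ 0.

Minimize: z = 10y1 + 7y2 + 17y3

Subject to:
  2y1 + y2 + y3 ≥ 1
  4y1 + 4y2 + 5y3 ≥ 3
  y1, y2, y3 ≥ 0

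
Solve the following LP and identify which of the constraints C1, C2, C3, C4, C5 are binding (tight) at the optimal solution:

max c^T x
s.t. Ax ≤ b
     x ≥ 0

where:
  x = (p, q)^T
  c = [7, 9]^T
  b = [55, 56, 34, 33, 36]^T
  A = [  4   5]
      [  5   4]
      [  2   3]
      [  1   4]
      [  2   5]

At p = 8, q = 4, compute slack b - a·x for each constraint:
  C1: 55 − 52 = 3  (slack)
  C2: 56 − 56 = 0  (binding)
  C3: 34 − 28 = 6  (slack)
  C4: 33 − 24 = 9  (slack)
  C5: 36 − 36 = 0  (binding)

Optimal: p = 8, q = 4
Binding: C2, C5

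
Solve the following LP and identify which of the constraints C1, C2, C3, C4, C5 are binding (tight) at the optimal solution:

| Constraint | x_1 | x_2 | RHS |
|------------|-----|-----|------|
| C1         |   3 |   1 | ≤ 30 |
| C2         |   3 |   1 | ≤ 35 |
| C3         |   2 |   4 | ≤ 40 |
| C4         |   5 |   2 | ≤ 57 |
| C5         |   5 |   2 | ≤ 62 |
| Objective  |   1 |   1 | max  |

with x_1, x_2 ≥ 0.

At x_1 = 8, x_2 = 6, compute slack b - a·x for each constraint:
  C1: 30 − 30 = 0  (binding)
  C2: 35 − 30 = 5  (slack)
  C3: 40 − 40 = 0  (binding)
  C4: 57 − 52 = 5  (slack)
  C5: 62 − 52 = 10  (slack)

Optimal: x_1 = 8, x_2 = 6
Binding: C1, C3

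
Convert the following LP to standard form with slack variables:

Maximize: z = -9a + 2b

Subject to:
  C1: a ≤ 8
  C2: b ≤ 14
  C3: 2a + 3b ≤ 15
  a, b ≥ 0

max z = -9a + 2b

s.t.
  a + s1 = 8
  b + s2 = 14
  2a + 3b + s3 = 15
  a, b, s1, s2, s3 ≥ 0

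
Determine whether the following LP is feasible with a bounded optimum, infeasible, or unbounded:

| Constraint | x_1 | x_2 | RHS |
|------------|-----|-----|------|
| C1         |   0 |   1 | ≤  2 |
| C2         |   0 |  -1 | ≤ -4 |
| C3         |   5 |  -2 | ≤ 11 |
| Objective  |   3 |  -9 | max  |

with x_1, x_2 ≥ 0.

Infeasible (no feasible solution exists)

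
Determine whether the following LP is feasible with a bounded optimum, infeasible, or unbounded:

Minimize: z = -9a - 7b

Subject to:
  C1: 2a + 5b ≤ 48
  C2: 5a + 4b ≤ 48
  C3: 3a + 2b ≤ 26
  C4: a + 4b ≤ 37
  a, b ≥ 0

Feasible with a bounded optimal solution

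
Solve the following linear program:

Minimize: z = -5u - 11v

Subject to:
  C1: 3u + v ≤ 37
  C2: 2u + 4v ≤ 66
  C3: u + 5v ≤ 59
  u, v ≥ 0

Evaluate the objective at each vertex of the feasible region:
  z(0, 0) = 0
  z(12.33, 0) = -61.67
  z(9, 10) = -155  ←
  z(0, 11.8) = -129.8
The minimum is at u = 9, v = 10.

u = 9, v = 10, z = -155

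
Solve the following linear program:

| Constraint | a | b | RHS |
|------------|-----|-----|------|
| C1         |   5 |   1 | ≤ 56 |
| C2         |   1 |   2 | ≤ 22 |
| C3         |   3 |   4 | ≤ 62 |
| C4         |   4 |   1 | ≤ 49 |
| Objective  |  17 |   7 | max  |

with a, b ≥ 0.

Evaluate the objective at each vertex of the feasible region:
  z(0, 0) = 0
  z(11.2, 0) = 190.4
  z(10, 6) = 212  ←
  z(0, 11) = 77
The maximum is at a = 10, b = 6.

a = 10, b = 6, z = 212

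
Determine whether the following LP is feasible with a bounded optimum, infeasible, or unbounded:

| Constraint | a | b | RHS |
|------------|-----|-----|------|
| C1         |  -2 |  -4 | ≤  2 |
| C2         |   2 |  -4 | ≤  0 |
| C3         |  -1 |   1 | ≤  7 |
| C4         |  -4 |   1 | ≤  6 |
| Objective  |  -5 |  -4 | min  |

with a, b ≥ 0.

Unbounded (objective can decrease without bound)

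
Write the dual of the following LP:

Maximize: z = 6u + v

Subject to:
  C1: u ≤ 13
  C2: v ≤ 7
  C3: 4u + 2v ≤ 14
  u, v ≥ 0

Primal max cᵀx s.t. Ax ≤ b, x ≥ 0  →  Dual min bᵀy s.t. Aᵀy ≥ c, y ≥ 0.

Minimize: z = 13y1 + 7y2 + 14y3

Subject to:
  y1 + 4y3 ≥ 6
  y2 + 2y3 ≥ 1
  y1, y2, y3 ≥ 0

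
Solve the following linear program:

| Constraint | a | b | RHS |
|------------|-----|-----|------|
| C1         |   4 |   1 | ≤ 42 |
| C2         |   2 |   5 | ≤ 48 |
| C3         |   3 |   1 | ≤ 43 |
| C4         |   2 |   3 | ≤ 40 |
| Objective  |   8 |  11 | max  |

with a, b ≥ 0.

Evaluate the objective at each vertex of the feasible region:
  z(0, 0) = 0
  z(10.5, 0) = 84
  z(9, 6) = 138  ←
  z(0, 9.6) = 105.6
The maximum is at a = 9, b = 6.

a = 9, b = 6, z = 138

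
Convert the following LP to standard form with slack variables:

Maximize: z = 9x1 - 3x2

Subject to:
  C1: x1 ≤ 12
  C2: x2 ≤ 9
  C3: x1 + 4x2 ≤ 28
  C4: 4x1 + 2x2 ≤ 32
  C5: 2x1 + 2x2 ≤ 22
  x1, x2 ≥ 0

max z = 9x1 - 3x2

s.t.
  x1 + s1 = 12
  x2 + s2 = 9
  x1 + 4x2 + s3 = 28
  4x1 + 2x2 + s4 = 32
  2x1 + 2x2 + s5 = 22
  x1, x2, s1, s2, s3, s4, s5 ≥ 0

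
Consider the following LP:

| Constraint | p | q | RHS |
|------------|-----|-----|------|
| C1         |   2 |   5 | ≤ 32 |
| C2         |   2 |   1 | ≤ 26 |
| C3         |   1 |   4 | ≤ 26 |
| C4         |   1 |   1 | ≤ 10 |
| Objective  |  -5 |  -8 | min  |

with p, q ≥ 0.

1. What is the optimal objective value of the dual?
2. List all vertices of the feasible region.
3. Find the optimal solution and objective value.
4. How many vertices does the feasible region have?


1. -62
2. (0, 0), (10, 0), (6, 4), (0, 6.4)
3. p = 6, q = 4, z = -62
4. 4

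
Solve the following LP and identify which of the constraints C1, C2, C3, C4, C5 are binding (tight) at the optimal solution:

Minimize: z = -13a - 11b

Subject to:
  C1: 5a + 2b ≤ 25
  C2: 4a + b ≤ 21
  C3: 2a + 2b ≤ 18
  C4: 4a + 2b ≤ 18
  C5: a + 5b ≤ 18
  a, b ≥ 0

At a = 3, b = 3, compute slack b - a·x for each constraint:
  C1: 25 − 21 = 4  (slack)
  C2: 21 − 15 = 6  (slack)
  C3: 18 − 12 = 6  (slack)
  C4: 18 − 18 = 0  (binding)
  C5: 18 − 18 = 0  (binding)

Optimal: a = 3, b = 3
Binding: C4, C5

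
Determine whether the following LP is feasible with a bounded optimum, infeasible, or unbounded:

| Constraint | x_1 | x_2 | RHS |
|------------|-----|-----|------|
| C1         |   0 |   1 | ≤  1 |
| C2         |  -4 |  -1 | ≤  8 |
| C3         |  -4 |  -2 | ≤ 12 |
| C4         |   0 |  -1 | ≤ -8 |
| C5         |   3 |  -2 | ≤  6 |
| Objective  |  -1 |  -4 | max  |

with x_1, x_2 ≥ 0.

Infeasible (no feasible solution exists)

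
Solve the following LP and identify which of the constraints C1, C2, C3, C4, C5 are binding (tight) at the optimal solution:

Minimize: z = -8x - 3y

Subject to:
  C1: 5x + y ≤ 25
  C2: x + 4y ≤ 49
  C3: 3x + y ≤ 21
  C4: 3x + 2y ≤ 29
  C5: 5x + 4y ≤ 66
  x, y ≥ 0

At x = 3, y = 10, compute slack b - a·x for each constraint:
  C1: 25 − 25 = 0  (binding)
  C2: 49 − 43 = 6  (slack)
  C3: 21 − 19 = 2  (slack)
  C4: 29 − 29 = 0  (binding)
  C5: 66 − 55 = 11  (slack)

Optimal: x = 3, y = 10
Binding: C1, C4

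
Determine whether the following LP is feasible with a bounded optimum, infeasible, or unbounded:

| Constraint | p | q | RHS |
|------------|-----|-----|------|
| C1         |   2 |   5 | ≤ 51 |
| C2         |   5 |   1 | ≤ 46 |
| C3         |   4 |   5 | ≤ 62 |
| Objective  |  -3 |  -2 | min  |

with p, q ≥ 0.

Feasible with a bounded optimal solution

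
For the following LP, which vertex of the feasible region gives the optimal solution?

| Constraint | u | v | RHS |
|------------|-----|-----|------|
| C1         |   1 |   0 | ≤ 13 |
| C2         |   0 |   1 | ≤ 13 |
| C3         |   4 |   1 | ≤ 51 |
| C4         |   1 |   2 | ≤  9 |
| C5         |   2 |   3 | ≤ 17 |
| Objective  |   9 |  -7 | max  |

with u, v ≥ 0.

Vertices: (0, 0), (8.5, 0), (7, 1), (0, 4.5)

Evaluate the objective at each vertex of the feasible region:
  z(0, 0) = 0
  z(8.5, 0) = 76.5  ←
  z(7, 1) = 56
  z(0, 4.5) = -31.5
The maximum is at u = 8.5, v = 0.

(8.5, 0)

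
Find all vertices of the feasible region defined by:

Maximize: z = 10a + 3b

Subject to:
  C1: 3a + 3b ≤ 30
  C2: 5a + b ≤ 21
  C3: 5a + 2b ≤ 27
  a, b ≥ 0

(0, 0), (4.2, 0), (3, 6), (2.333, 7.667), (0, 10)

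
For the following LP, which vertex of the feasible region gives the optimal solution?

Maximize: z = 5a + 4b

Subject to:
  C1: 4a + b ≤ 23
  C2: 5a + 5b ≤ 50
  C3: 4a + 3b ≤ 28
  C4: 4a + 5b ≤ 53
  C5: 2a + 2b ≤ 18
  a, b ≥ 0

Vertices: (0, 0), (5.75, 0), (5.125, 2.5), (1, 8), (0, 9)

Evaluate the objective at each vertex of the feasible region:
  z(0, 0) = 0
  z(5.75, 0) = 28.75
  z(5.125, 2.5) = 35.62
  z(1, 8) = 37  ←
  z(0, 9) = 36
The maximum is at a = 1, b = 8.

(1, 8)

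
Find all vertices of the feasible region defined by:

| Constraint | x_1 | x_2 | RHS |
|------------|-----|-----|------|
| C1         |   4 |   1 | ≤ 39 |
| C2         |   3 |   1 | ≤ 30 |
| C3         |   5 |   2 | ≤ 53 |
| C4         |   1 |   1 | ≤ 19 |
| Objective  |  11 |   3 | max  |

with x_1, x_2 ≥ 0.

(0, 0), (9.75, 0), (9, 3), (7, 9), (5, 14), (0, 19)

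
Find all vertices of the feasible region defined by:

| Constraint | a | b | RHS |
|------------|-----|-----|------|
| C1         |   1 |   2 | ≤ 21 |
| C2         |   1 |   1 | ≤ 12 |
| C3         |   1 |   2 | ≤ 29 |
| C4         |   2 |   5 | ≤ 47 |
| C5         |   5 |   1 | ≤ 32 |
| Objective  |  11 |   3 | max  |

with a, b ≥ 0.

(0, 0), (6.4, 0), (5, 7), (4.333, 7.667), (0, 9.4)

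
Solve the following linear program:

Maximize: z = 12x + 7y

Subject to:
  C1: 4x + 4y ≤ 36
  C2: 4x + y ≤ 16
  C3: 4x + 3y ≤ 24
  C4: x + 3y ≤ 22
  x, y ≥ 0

Evaluate the objective at each vertex of the feasible region:
  z(0, 0) = 0
  z(4, 0) = 48
  z(3, 4) = 64  ←
  z(0.6667, 7.111) = 57.78
  z(0, 7.333) = 51.33
The maximum is at x = 3, y = 4.

x = 3, y = 4, z = 64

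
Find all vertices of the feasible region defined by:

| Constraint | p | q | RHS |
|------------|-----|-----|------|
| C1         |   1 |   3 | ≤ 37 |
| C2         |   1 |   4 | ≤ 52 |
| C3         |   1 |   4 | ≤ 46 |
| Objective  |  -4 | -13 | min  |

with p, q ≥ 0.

(0, 0), (37, 0), (10, 9), (0, 11.5)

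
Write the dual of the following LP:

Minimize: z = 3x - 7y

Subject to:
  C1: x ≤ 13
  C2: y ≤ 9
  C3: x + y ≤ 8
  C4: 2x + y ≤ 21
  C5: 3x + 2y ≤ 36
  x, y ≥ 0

Primal min cᵀx s.t. Ax ≤ b, x ≥ 0  →  Dual max −bᵀy s.t. Aᵀy ≥ −c, y ≥ 0.

Maximize: z = -13y1 - 9y2 - 8y3 - 21y4 - 36y5

Subject to:
  y1 + y3 + 2y4 + 3y5 ≥ -3
  y2 + y3 + y4 + 2y5 ≥ 7
  y1, y2, y3, y4, y5 ≥ 0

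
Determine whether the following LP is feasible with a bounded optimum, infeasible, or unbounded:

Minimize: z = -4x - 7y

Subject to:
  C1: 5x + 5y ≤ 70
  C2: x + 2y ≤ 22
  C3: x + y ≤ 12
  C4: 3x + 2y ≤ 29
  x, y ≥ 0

Feasible with a bounded optimal solution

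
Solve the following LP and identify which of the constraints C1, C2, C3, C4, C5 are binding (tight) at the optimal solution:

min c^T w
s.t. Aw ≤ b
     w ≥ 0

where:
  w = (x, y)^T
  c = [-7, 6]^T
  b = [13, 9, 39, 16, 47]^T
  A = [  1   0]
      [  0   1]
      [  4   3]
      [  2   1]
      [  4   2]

At x = 8, y = 0, compute slack b - a·x for each constraint:
  C1: 13 − 8 = 5  (slack)
  C2: 9 − 0 = 9  (slack)
  C3: 39 − 32 = 7  (slack)
  C4: 16 − 16 = 0  (binding)
  C5: 47 − 32 = 15  (slack)

Optimal: x = 8, y = 0
Binding: C4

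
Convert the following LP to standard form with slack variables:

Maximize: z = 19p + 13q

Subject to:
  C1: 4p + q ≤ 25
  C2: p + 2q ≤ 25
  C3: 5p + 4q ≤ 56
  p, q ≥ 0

max z = 19p + 13q

s.t.
  4p + q + s1 = 25
  p + 2q + s2 = 25
  5p + 4q + s3 = 56
  p, q, s1, s2, s3 ≥ 0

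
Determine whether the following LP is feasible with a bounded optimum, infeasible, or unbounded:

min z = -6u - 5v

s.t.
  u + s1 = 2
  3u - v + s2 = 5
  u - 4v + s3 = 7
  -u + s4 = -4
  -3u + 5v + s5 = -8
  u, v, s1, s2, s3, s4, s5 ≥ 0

Infeasible (no feasible solution exists)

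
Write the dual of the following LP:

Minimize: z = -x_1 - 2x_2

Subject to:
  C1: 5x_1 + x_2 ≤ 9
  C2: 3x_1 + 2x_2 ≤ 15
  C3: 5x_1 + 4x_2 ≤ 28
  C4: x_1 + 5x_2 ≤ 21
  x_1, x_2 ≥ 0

Primal min cᵀx s.t. Ax ≤ b, x ≥ 0  →  Dual max −bᵀy s.t. Aᵀy ≥ −c, y ≥ 0.

Maximize: z = -9y1 - 15y2 - 28y3 - 21y4

Subject to:
  5y1 + 3y2 + 5y3 + y4 ≥ 1
  y1 + 2y2 + 4y3 + 5y4 ≥ 2
  y1, y2, y3, y4 ≥ 0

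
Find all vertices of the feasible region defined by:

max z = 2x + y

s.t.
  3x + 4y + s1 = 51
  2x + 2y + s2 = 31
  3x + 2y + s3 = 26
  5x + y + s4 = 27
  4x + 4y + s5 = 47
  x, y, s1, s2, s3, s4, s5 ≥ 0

(0, 0), (5.4, 0), (4, 7), (2.5, 9.25), (0, 11.75)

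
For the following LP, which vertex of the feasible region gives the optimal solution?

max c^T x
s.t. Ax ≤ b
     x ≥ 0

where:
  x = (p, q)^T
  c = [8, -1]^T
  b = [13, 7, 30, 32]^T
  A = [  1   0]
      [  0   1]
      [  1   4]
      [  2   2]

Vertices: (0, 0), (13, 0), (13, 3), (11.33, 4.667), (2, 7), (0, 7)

Evaluate the objective at each vertex of the feasible region:
  z(0, 0) = 0
  z(13, 0) = 104  ←
  z(13, 3) = 101
  z(11.33, 4.667) = 86
  z(2, 7) = 9
  z(0, 7) = -7
The maximum is at p = 13, q = 0.

(13, 0)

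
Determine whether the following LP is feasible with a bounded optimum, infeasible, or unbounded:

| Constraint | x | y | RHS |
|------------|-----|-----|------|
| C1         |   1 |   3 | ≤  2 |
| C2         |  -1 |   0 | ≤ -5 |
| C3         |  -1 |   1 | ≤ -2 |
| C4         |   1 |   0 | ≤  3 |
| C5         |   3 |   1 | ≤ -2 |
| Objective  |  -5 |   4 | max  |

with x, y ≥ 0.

Infeasible (no feasible solution exists)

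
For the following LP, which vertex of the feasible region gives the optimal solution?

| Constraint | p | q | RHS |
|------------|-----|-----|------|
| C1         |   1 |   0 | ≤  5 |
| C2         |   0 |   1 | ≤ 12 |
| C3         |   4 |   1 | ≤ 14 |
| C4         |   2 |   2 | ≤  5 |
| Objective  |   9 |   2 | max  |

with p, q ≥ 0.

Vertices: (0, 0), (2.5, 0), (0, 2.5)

Evaluate the objective at each vertex of the feasible region:
  z(0, 0) = 0
  z(2.5, 0) = 22.5  ←
  z(0, 2.5) = 5
The maximum is at p = 2.5, q = 0.

(2.5, 0)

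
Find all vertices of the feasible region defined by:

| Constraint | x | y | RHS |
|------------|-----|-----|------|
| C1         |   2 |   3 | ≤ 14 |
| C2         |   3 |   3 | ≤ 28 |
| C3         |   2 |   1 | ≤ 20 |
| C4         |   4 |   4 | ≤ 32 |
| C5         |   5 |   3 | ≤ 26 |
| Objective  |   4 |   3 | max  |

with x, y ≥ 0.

(0, 0), (5.2, 0), (4, 2), (0, 4.667)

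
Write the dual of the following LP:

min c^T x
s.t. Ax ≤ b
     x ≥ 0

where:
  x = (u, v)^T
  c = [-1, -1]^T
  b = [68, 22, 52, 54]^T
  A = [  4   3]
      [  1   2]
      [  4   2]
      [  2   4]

Primal min cᵀx s.t. Ax ≤ b, x ≥ 0  →  Dual max −bᵀy s.t. Aᵀy ≥ −c, y ≥ 0.

Maximize: z = -68y1 - 22y2 - 52y3 - 54y4

Subject to:
  4y1 + y2 + 4y3 + 2y4 ≥ 1
  3y1 + 2y2 + 2y3 + 4y4 ≥ 1
  y1, y2, y3, y4 ≥ 0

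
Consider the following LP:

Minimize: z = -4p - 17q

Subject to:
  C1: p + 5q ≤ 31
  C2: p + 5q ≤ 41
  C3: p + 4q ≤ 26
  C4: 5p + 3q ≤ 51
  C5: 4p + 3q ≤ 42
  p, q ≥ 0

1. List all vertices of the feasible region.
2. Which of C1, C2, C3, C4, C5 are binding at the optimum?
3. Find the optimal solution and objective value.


1. (0, 0), (10.2, 0), (9, 2), (6.923, 4.769), (6, 5), (0, 6.2)
2. C1, C3
3. p = 6, q = 5, z = -109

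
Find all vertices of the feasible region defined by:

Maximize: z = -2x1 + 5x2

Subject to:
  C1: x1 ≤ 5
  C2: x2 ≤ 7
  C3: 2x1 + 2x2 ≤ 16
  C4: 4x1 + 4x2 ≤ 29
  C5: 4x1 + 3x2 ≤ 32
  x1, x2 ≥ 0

(0, 0), (5, 0), (5, 2.25), (0.25, 7), (0, 7)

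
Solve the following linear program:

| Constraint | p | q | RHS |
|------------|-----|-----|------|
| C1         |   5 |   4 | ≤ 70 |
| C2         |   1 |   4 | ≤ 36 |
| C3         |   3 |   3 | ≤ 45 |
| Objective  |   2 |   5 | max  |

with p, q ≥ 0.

Evaluate the objective at each vertex of the feasible region:
  z(0, 0) = 0
  z(14, 0) = 28
  z(10, 5) = 45
  z(8, 7) = 51  ←
  z(0, 9) = 45
The maximum is at p = 8, q = 7.

p = 8, q = 7, z = 51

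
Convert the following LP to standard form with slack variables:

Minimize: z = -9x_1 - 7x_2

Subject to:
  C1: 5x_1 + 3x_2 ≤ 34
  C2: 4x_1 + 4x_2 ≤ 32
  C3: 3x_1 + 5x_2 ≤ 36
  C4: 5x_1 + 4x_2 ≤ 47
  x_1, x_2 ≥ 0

min z = -9x_1 - 7x_2

s.t.
  5x_1 + 3x_2 + s1 = 34
  4x_1 + 4x_2 + s2 = 32
  3x_1 + 5x_2 + s3 = 36
  5x_1 + 4x_2 + s4 = 47
  x_1, x_2, s1, s2, s3, s4 ≥ 0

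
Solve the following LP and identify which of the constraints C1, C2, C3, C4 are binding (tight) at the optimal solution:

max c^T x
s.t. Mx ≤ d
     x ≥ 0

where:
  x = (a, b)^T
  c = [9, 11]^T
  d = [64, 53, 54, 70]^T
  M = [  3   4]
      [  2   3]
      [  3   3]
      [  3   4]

At a = 8, b = 10, compute slack b - a·x for each constraint:
  C1: 64 − 64 = 0  (binding)
  C2: 53 − 46 = 7  (slack)
  C3: 54 − 54 = 0  (binding)
  C4: 70 − 64 = 6  (slack)

Optimal: a = 8, b = 10
Binding: C1, C3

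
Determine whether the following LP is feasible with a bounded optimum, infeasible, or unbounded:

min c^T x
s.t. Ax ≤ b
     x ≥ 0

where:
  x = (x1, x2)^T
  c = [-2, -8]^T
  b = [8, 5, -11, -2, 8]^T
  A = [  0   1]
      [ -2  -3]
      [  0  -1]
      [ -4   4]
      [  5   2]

Infeasible (no feasible solution exists)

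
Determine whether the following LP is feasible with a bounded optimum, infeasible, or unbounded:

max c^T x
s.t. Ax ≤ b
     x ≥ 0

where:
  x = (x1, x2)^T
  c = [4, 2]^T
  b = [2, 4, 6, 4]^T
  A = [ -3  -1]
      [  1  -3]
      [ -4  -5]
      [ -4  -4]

Unbounded (objective can increase without bound)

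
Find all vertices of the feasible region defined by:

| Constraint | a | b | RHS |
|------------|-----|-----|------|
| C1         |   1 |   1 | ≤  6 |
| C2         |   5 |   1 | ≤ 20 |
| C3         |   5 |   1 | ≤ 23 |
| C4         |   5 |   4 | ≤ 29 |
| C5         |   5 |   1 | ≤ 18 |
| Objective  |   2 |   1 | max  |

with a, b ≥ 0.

(0, 0), (3.6, 0), (3, 3), (0, 6)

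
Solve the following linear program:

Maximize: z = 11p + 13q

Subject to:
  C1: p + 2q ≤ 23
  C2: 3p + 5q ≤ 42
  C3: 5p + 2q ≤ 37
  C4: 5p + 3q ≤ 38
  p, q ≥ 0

Evaluate the objective at each vertex of the feasible region:
  z(0, 0) = 0
  z(7.4, 0) = 81.4
  z(7, 1) = 90
  z(4, 6) = 122  ←
  z(0, 8.4) = 109.2
The maximum is at p = 4, q = 6.

p = 4, q = 6, z = 122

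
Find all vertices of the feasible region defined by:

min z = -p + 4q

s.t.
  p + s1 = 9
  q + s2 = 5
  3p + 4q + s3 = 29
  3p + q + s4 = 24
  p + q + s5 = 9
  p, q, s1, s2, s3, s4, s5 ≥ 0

(0, 0), (8, 0), (7.5, 1.5), (7, 2), (3, 5), (0, 5)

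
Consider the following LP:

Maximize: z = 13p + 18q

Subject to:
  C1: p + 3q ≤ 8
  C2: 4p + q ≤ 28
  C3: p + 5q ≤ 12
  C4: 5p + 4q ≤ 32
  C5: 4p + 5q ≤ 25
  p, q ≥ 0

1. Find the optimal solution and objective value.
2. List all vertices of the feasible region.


1. p = 5, q = 1, z = 83
2. (0, 0), (6.25, 0), (5, 1), (2, 2), (0, 2.4)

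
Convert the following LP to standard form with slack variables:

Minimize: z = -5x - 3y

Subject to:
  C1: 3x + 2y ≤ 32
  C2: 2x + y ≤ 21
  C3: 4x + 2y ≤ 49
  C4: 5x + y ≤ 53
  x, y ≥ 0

min z = -5x - 3y

s.t.
  3x + 2y + s1 = 32
  2x + y + s2 = 21
  4x + 2y + s3 = 49
  5x + y + s4 = 53
  x, y, s1, s2, s3, s4 ≥ 0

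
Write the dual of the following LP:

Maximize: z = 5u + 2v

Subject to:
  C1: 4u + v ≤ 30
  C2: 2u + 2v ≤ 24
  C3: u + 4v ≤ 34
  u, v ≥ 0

Primal max cᵀx s.t. Ax ≤ b, x ≥ 0  →  Dual min bᵀy s.t. Aᵀy ≥ c, y ≥ 0.

Minimize: z = 30y1 + 24y2 + 34y3

Subject to:
  4y1 + 2y2 + y3 ≥ 5
  y1 + 2y2 + 4y3 ≥ 2
  y1, y2, y3 ≥ 0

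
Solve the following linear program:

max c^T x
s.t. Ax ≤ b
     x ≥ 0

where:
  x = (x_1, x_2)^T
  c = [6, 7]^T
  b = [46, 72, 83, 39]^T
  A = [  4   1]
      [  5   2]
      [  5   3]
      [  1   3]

Evaluate the objective at each vertex of the feasible region:
  z(0, 0) = 0
  z(11.5, 0) = 69
  z(9, 10) = 124  ←
  z(0, 13) = 91
The maximum is at x_1 = 9, x_2 = 10.

x_1 = 9, x_2 = 10, z = 124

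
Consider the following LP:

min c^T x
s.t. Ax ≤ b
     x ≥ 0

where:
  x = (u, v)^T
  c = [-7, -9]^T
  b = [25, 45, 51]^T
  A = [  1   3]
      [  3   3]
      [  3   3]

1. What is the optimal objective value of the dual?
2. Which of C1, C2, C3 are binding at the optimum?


1. -115
2. C1, C2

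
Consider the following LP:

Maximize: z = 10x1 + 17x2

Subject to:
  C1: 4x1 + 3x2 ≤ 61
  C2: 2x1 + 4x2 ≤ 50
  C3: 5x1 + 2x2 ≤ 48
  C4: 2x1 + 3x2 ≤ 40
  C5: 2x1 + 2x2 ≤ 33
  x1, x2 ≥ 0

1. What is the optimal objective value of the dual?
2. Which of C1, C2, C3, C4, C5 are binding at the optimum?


1. 220
2. C2, C4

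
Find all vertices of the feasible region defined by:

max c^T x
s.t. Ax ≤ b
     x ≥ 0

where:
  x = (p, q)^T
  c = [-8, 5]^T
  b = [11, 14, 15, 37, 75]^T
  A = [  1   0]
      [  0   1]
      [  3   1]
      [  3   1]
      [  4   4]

(0, 0), (5, 0), (0.3333, 14), (0, 14)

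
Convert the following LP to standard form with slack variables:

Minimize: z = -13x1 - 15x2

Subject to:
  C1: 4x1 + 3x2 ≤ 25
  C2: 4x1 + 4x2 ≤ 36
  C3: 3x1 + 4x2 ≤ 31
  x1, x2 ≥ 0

min z = -13x1 - 15x2

s.t.
  4x1 + 3x2 + s1 = 25
  4x1 + 4x2 + s2 = 36
  3x1 + 4x2 + s3 = 31
  x1, x2, s1, s2, s3 ≥ 0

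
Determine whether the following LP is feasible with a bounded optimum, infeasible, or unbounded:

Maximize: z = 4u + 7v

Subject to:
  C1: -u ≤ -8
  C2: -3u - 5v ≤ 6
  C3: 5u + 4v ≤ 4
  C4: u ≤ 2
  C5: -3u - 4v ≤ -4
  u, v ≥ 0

Infeasible (no feasible solution exists)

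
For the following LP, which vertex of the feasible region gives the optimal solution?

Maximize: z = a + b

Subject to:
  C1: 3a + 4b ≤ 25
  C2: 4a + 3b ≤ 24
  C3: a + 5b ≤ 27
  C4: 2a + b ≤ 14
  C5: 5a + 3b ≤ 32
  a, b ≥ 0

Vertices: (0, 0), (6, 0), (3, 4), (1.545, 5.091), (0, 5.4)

Evaluate the objective at each vertex of the feasible region:
  z(0, 0) = 0
  z(6, 0) = 6
  z(3, 4) = 7  ←
  z(1.545, 5.091) = 6.636
  z(0, 5.4) = 5.4
The maximum is at a = 3, b = 4.

(3, 4)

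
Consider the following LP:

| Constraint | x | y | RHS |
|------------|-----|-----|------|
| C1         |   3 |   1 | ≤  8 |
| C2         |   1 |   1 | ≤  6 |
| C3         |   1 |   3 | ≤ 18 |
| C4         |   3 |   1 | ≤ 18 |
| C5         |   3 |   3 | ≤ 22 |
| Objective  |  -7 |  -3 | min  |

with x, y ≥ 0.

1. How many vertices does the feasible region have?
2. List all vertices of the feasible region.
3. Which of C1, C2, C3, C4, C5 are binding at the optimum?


1. 4
2. (0, 0), (2.667, 0), (1, 5), (0, 6)
3. C1, C2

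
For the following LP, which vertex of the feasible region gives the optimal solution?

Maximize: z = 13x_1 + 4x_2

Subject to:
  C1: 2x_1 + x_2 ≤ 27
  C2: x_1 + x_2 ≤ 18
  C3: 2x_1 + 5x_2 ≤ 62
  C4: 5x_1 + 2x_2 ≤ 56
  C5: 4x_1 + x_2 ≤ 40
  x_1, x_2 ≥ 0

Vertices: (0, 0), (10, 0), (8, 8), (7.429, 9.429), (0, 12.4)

Evaluate the objective at each vertex of the feasible region:
  z(0, 0) = 0
  z(10, 0) = 130
  z(8, 8) = 136  ←
  z(7.429, 9.429) = 134.3
  z(0, 12.4) = 49.6
The maximum is at x_1 = 8, x_2 = 8.

(8, 8)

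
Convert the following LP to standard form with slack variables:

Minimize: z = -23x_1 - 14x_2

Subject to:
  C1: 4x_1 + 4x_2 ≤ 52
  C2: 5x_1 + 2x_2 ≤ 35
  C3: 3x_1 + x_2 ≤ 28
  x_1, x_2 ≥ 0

min z = -23x_1 - 14x_2

s.t.
  4x_1 + 4x_2 + s1 = 52
  5x_1 + 2x_2 + s2 = 35
  3x_1 + x_2 + s3 = 28
  x_1, x_2, s1, s2, s3 ≥ 0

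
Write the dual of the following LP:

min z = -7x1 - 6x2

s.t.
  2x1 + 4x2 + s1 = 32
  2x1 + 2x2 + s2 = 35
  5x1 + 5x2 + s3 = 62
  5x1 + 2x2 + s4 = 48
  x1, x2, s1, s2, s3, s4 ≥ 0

Primal min cᵀx s.t. Ax ≤ b, x ≥ 0  →  Dual max −bᵀy s.t. Aᵀy ≥ −c, y ≥ 0.

Maximize: z = -32y1 - 35y2 - 62y3 - 48y4

Subject to:
  2y1 + 2y2 + 5y3 + 5y4 ≥ 7
  4y1 + 2y2 + 5y3 + 2y4 ≥ 6
  y1, y2, y3, y4 ≥ 0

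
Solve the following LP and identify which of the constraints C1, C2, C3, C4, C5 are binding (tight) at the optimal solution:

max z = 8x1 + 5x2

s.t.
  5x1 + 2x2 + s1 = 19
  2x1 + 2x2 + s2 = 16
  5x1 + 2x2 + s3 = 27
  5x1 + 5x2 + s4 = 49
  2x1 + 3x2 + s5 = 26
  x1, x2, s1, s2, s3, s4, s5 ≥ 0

At x1 = 1, x2 = 7, compute slack b - a·x for each constraint:
  C1: 19 − 19 = 0  (binding)
  C2: 16 − 16 = 0  (binding)
  C3: 27 − 19 = 8  (slack)
  C4: 49 − 40 = 9  (slack)
  C5: 26 − 23 = 3  (slack)

Optimal: x1 = 1, x2 = 7
Binding: C1, C2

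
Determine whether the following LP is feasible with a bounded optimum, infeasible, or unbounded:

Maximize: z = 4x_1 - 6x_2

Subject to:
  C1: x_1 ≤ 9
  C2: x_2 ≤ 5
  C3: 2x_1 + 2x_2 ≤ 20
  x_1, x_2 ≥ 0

Feasible with a bounded optimal solution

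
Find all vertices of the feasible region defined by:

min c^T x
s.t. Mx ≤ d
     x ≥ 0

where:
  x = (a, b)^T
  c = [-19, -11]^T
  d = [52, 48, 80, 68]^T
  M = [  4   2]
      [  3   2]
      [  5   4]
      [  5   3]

(0, 0), (13, 0), (10, 6), (6.4, 12), (0, 20)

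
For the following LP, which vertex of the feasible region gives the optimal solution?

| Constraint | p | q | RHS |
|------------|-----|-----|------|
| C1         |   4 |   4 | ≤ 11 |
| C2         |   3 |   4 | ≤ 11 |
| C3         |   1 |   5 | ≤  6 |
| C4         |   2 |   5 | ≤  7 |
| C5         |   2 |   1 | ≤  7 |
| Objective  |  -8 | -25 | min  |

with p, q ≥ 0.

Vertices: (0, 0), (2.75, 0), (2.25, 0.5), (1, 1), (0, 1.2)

Evaluate the objective at each vertex of the feasible region:
  z(0, 0) = 0
  z(2.75, 0) = -22
  z(2.25, 0.5) = -30.5
  z(1, 1) = -33  ←
  z(0, 1.2) = -30
The minimum is at p = 1, q = 1.

(1, 1)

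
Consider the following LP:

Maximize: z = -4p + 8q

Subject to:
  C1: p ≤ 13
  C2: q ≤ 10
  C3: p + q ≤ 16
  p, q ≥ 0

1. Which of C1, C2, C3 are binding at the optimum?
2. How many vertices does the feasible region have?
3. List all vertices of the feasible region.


1. C2
2. 5
3. (0, 0), (13, 0), (13, 3), (6, 10), (0, 10)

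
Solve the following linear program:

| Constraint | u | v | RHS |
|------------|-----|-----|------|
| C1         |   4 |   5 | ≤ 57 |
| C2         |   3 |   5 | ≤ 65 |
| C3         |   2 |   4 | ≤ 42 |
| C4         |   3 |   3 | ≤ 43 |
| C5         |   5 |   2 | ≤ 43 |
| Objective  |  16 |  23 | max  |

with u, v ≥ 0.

Evaluate the objective at each vertex of the feasible region:
  z(0, 0) = 0
  z(8.6, 0) = 137.6
  z(5.941, 6.647) = 247.9
  z(3, 9) = 255  ←
  z(0, 10.5) = 241.5
The maximum is at u = 3, v = 9.

u = 3, v = 9, z = 255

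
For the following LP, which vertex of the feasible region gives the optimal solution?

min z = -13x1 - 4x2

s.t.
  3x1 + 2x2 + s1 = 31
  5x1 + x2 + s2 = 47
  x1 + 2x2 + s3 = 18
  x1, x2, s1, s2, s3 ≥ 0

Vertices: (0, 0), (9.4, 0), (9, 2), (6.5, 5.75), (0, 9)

Evaluate the objective at each vertex of the feasible region:
  z(0, 0) = 0
  z(9.4, 0) = -122.2
  z(9, 2) = -125  ←
  z(6.5, 5.75) = -107.5
  z(0, 9) = -36
The minimum is at x1 = 9, x2 = 2.

(9, 2)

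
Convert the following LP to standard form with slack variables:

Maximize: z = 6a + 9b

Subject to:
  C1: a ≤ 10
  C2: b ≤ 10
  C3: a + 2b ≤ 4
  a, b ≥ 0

max z = 6a + 9b

s.t.
  a + s1 = 10
  b + s2 = 10
  a + 2b + s3 = 4
  a, b, s1, s2, s3 ≥ 0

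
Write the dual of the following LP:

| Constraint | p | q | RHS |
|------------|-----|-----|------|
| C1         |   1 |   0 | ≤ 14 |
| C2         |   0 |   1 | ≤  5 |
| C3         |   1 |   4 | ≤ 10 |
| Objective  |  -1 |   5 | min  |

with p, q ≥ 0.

Primal min cᵀx s.t. Ax ≤ b, x ≥ 0  →  Dual max −bᵀy s.t. Aᵀy ≥ −c, y ≥ 0.

Maximize: z = -14y1 - 5y2 - 10y3

Subject to:
  y1 + y3 ≥ 1
  y2 + 4y3 ≥ -5
  y1, y2, y3 ≥ 0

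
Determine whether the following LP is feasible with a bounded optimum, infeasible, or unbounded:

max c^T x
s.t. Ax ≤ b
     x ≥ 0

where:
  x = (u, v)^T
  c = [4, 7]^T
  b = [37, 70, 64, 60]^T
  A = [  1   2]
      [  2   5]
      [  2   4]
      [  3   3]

Feasible with a bounded optimal solution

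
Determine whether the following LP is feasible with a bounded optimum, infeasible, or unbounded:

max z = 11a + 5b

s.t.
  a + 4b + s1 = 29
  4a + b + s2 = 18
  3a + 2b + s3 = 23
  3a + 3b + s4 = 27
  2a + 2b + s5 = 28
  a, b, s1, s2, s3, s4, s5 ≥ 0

Feasible with a bounded optimal solution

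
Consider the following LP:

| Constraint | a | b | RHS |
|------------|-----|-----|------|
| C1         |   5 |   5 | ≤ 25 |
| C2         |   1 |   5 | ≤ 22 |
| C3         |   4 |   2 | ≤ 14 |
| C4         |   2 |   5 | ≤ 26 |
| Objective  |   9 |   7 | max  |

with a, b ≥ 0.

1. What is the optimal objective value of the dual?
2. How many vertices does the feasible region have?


1. 39
2. 5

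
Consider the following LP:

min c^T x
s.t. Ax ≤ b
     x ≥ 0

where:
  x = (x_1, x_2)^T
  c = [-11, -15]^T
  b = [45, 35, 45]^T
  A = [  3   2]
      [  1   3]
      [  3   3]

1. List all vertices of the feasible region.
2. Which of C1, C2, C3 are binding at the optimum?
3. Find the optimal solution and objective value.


1. (0, 0), (15, 0), (5, 10), (0, 11.67)
2. C2, C3
3. x_1 = 5, x_2 = 10, z = -205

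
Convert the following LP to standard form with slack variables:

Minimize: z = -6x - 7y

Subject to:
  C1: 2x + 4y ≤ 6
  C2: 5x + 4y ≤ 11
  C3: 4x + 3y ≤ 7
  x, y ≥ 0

min z = -6x - 7y

s.t.
  2x + 4y + s1 = 6
  5x + 4y + s2 = 11
  4x + 3y + s3 = 7
  x, y, s1, s2, s3 ≥ 0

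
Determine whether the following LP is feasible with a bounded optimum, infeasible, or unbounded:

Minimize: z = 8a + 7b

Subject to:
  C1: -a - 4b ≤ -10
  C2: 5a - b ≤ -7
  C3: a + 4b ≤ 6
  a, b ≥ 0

Infeasible (no feasible solution exists)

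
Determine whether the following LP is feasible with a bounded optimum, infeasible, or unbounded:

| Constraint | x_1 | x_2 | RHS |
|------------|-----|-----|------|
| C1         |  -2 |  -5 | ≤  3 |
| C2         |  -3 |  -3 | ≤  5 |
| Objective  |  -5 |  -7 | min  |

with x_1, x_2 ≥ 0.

Unbounded (objective can decrease without bound)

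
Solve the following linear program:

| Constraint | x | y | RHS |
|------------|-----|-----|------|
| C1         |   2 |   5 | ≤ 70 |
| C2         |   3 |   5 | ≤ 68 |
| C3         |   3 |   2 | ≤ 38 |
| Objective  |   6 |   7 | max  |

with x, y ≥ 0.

Evaluate the objective at each vertex of the feasible region:
  z(0, 0) = 0
  z(12.67, 0) = 76
  z(6, 10) = 106  ←
  z(0, 13.6) = 95.2
The maximum is at x = 6, y = 10.

x = 6, y = 10, z = 106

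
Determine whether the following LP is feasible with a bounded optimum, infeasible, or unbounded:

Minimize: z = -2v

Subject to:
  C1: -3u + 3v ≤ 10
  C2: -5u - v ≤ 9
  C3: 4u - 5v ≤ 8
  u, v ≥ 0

Unbounded (objective can decrease without bound)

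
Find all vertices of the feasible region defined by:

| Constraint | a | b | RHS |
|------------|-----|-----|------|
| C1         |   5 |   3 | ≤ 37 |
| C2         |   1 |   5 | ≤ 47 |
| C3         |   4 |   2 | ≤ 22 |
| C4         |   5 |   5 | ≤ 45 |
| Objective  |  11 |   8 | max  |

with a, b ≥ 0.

(0, 0), (5.5, 0), (2, 7), (0, 9)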